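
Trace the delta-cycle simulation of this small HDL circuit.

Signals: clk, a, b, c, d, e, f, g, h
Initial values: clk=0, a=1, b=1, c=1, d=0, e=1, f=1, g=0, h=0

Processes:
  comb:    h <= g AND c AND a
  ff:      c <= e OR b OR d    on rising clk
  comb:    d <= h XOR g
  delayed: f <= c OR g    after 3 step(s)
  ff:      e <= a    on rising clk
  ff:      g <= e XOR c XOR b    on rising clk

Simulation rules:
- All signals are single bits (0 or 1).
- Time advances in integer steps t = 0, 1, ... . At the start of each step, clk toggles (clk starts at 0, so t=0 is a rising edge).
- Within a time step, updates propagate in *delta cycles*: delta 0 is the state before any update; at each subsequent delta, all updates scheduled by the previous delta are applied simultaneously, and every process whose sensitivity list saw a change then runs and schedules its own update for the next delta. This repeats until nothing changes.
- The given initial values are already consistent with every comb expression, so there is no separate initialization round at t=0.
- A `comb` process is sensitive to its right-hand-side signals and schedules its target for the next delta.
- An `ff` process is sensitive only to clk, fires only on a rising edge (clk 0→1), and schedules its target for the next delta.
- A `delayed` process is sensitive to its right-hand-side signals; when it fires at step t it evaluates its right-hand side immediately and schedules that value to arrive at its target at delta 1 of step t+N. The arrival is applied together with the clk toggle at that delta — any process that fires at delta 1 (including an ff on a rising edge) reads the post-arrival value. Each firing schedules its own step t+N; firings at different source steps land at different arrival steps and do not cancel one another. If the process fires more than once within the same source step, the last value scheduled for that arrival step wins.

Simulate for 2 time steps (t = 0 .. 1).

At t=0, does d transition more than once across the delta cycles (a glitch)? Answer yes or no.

yes

t0.Δ0 clk=0 e=1 b=1 c=1 a=1 h=0 d=0 f=1 g=0
t0.Δ1 clk=1 e=1 b=1 c=1 a=1 h=0 d=0 f=1 g=0
t0.Δ2 clk=1 e=1 b=1 c=1 a=1 h=0 d=0 f=1 g=1
t0.Δ3 clk=1 e=1 b=1 c=1 a=1 h=1 d=1 f=1 g=1
t0.Δ4 clk=1 e=1 b=1 c=1 a=1 h=1 d=0 f=1 g=1
t1.Δ0 clk=1 e=1 b=1 c=1 a=1 h=1 d=0 f=1 g=1
t1.Δ1 clk=0 e=1 b=1 c=1 a=1 h=1 d=0 f=1 g=1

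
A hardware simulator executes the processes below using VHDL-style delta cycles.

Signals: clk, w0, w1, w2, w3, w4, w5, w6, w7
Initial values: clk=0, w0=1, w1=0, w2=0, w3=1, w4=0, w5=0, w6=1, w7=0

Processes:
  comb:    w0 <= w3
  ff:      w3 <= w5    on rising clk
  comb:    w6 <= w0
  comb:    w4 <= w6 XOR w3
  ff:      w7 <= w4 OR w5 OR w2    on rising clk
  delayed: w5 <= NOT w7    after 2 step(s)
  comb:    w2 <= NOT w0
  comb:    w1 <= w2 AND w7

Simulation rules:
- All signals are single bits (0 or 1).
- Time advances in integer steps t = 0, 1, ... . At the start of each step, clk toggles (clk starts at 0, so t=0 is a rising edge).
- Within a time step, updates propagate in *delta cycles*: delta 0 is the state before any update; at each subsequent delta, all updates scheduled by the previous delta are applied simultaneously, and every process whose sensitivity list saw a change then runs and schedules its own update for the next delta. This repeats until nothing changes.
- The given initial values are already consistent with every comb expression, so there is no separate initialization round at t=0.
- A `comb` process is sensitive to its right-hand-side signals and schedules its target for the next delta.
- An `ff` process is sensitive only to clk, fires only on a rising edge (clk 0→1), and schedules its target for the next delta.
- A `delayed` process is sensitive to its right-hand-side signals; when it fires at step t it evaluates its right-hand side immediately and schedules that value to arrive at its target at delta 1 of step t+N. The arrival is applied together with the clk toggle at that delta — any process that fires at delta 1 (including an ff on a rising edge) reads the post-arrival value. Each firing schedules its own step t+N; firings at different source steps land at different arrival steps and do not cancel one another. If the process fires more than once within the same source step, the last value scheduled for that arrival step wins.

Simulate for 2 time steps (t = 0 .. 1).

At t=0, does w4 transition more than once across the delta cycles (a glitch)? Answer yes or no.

[bits: w4,w3,w7,w6,w1,w0,w2,clk,w5]
t=0: Δ0=010101000 Δ1=010101010 Δ2=000101010 Δ3=100100010 Δ4=100000110 Δ5=000000110 | 5Δ
t=1: Δ0=000000110 Δ1=000000100 | 1Δ

yes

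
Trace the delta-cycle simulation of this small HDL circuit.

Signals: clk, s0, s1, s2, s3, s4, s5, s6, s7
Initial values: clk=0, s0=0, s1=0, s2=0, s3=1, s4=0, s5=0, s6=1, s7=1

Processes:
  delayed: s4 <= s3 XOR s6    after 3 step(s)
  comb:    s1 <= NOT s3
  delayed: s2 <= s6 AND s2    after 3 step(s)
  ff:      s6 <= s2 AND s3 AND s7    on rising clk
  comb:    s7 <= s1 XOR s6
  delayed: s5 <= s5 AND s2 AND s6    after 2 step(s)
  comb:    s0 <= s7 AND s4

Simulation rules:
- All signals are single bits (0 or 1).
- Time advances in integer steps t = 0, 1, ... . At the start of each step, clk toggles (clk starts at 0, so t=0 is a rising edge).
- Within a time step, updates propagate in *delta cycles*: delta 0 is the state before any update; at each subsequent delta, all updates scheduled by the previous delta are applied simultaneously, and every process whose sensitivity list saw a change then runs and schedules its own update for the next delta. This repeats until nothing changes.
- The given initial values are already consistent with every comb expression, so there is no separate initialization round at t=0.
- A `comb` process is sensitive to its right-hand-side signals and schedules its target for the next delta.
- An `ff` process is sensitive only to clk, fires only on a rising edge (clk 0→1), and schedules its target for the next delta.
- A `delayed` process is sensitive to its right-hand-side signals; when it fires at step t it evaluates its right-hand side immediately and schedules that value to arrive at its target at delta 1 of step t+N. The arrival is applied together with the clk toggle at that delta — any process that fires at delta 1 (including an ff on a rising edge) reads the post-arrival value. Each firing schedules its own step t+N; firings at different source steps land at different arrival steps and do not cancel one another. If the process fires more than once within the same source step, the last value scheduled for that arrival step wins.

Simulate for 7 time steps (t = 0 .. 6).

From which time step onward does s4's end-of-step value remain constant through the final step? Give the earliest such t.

t0.Δ0 s6=1 s3=1 s2=0 clk=0 s7=1 s1=0 s0=0 s4=0 s5=0
t0.Δ1 s6=1 s3=1 s2=0 clk=1 s7=1 s1=0 s0=0 s4=0 s5=0
t0.Δ2 s6=0 s3=1 s2=0 clk=1 s7=1 s1=0 s0=0 s4=0 s5=0
t0.Δ3 s6=0 s3=1 s2=0 clk=1 s7=0 s1=0 s0=0 s4=0 s5=0
t1.Δ0 s6=0 s3=1 s2=0 clk=1 s7=0 s1=0 s0=0 s4=0 s5=0
t1.Δ1 s6=0 s3=1 s2=0 clk=0 s7=0 s1=0 s0=0 s4=0 s5=0
t2.Δ0 s6=0 s3=1 s2=0 clk=0 s7=0 s1=0 s0=0 s4=0 s5=0
t2.Δ1 s6=0 s3=1 s2=0 clk=1 s7=0 s1=0 s0=0 s4=0 s5=0
t3.Δ0 s6=0 s3=1 s2=0 clk=1 s7=0 s1=0 s0=0 s4=0 s5=0
t3.Δ1 s6=0 s3=1 s2=0 clk=0 s7=0 s1=0 s0=0 s4=1 s5=0
t4.Δ0 s6=0 s3=1 s2=0 clk=0 s7=0 s1=0 s0=0 s4=1 s5=0
t4.Δ1 s6=0 s3=1 s2=0 clk=1 s7=0 s1=0 s0=0 s4=1 s5=0
t5.Δ0 s6=0 s3=1 s2=0 clk=1 s7=0 s1=0 s0=0 s4=1 s5=0
t5.Δ1 s6=0 s3=1 s2=0 clk=0 s7=0 s1=0 s0=0 s4=1 s5=0
t6.Δ0 s6=0 s3=1 s2=0 clk=0 s7=0 s1=0 s0=0 s4=1 s5=0
t6.Δ1 s6=0 s3=1 s2=0 clk=1 s7=0 s1=0 s0=0 s4=1 s5=0

3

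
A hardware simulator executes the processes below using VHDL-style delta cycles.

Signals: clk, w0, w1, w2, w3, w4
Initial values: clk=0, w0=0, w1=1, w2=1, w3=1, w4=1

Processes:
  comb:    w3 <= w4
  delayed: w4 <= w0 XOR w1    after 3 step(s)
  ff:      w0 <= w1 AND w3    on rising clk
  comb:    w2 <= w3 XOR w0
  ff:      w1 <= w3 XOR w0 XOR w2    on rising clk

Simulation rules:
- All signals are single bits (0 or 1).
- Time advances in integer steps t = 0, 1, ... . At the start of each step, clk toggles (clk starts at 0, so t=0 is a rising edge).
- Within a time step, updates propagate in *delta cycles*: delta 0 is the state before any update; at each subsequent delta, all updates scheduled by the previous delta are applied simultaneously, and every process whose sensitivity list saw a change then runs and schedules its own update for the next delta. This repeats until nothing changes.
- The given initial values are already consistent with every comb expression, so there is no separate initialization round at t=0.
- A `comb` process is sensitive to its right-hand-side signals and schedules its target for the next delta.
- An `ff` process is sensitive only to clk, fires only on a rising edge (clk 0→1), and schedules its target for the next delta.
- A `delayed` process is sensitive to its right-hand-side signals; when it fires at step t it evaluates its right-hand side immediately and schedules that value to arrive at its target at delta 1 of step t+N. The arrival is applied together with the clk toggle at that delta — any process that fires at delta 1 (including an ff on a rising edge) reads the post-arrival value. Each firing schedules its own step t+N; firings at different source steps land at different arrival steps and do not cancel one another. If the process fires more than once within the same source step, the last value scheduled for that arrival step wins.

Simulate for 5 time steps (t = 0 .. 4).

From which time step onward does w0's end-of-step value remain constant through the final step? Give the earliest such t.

2

t=0 Δ0: w2=1 w0=0 w4=1 clk=0 w1=1 w3=1
  Δ1: clk:0→1
  Δ2: w0:0→1, w1:1→0
  Δ3: w2:1→0
  (3Δ to stable)
t=1 Δ0: w2=0 w0=1 w4=1 clk=1 w1=0 w3=1
  Δ1: clk:1→0
  (1Δ to stable)
t=2 Δ0: w2=0 w0=1 w4=1 clk=0 w1=0 w3=1
  Δ1: clk:0→1
  Δ2: w0:1→0
  Δ3: w2:0→1
  (3Δ to stable)
t=3 Δ0: w2=1 w0=0 w4=1 clk=1 w1=0 w3=1
  Δ1: clk:1→0
  (1Δ to stable)
t=4 Δ0: w2=1 w0=0 w4=1 clk=0 w1=0 w3=1
  Δ1: clk:0→1
  (1Δ to stable)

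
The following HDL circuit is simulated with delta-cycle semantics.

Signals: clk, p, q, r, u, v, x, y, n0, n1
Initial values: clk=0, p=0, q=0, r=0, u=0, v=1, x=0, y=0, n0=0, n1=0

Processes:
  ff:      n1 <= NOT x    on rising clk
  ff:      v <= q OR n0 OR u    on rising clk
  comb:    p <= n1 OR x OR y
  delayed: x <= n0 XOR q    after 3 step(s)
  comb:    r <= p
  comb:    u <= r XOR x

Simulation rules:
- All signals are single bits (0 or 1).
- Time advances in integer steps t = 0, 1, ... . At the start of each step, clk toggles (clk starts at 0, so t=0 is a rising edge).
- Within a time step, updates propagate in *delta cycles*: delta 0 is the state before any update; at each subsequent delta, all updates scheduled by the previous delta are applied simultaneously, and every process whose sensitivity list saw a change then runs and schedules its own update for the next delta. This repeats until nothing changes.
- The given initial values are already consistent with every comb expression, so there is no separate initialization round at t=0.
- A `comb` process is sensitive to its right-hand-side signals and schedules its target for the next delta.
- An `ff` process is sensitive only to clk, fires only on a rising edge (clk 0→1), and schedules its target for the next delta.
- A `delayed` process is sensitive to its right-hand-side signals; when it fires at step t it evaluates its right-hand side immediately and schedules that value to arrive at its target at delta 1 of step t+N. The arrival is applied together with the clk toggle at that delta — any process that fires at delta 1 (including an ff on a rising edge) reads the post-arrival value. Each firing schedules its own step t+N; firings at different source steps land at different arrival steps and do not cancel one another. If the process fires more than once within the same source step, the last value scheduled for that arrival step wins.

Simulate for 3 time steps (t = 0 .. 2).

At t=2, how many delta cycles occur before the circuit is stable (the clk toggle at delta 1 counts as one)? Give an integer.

[bits: p,n1,v,r,u,clk,q,x,n0,y]
t=0: Δ0=0010000000 Δ1=0010010000 Δ2=0100010000 Δ3=1100010000 Δ4=1101010000 Δ5=1101110000 | 5Δ
t=1: Δ0=1101110000 Δ1=1101100000 | 1Δ
t=2: Δ0=1101100000 Δ1=1101110000 Δ2=1111110000 | 2Δ

2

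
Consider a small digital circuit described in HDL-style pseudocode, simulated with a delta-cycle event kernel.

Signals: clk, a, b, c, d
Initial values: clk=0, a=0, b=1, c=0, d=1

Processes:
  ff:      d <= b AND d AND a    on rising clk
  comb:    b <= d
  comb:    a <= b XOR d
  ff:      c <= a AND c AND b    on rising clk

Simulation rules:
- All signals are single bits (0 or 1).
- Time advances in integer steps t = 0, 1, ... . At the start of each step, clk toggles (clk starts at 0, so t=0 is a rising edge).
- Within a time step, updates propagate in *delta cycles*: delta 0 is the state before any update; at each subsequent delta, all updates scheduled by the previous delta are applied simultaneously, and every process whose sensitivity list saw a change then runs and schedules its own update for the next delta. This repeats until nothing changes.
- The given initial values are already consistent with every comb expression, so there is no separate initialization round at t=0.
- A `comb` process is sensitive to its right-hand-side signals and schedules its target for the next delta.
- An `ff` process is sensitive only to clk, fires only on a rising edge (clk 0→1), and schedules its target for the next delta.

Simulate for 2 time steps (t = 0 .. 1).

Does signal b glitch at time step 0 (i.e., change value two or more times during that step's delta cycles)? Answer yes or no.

no

t=0 Δ0: clk=0 b=1 a=0 d=1 c=0
  Δ1: clk:0→1
  Δ2: d:1→0
  Δ3: b:1→0, a:0→1
  Δ4: a:1→0
  (4Δ to stable)
t=1 Δ0: clk=1 b=0 a=0 d=0 c=0
  Δ1: clk:1→0
  (1Δ to stable)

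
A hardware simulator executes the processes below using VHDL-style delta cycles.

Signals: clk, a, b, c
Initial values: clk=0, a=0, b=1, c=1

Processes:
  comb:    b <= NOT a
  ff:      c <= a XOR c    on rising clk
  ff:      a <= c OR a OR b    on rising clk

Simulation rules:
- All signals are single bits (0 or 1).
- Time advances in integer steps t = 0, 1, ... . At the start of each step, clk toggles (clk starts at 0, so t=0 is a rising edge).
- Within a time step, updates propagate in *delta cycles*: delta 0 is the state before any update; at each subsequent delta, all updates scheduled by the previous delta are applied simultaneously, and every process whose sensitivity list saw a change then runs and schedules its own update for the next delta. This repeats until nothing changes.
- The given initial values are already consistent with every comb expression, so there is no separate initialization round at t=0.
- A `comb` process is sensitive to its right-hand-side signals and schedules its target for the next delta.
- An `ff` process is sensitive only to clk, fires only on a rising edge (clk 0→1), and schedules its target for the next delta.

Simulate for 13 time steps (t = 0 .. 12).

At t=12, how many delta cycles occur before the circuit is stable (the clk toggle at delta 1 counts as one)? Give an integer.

t0.Δ0 c=1 clk=0 b=1 a=0
t0.Δ1 c=1 clk=1 b=1 a=0
t0.Δ2 c=1 clk=1 b=1 a=1
t0.Δ3 c=1 clk=1 b=0 a=1
t1.Δ0 c=1 clk=1 b=0 a=1
t1.Δ1 c=1 clk=0 b=0 a=1
t2.Δ0 c=1 clk=0 b=0 a=1
t2.Δ1 c=1 clk=1 b=0 a=1
t2.Δ2 c=0 clk=1 b=0 a=1
t3.Δ0 c=0 clk=1 b=0 a=1
t3.Δ1 c=0 clk=0 b=0 a=1
t4.Δ0 c=0 clk=0 b=0 a=1
t4.Δ1 c=0 clk=1 b=0 a=1
t4.Δ2 c=1 clk=1 b=0 a=1
t5.Δ0 c=1 clk=1 b=0 a=1
t5.Δ1 c=1 clk=0 b=0 a=1
t6.Δ0 c=1 clk=0 b=0 a=1
t6.Δ1 c=1 clk=1 b=0 a=1
t6.Δ2 c=0 clk=1 b=0 a=1
t7.Δ0 c=0 clk=1 b=0 a=1
t7.Δ1 c=0 clk=0 b=0 a=1
t8.Δ0 c=0 clk=0 b=0 a=1
t8.Δ1 c=0 clk=1 b=0 a=1
t8.Δ2 c=1 clk=1 b=0 a=1
t9.Δ0 c=1 clk=1 b=0 a=1
t9.Δ1 c=1 clk=0 b=0 a=1
t10.Δ0 c=1 clk=0 b=0 a=1
t10.Δ1 c=1 clk=1 b=0 a=1
t10.Δ2 c=0 clk=1 b=0 a=1
t11.Δ0 c=0 clk=1 b=0 a=1
t11.Δ1 c=0 clk=0 b=0 a=1
t12.Δ0 c=0 clk=0 b=0 a=1
t12.Δ1 c=0 clk=1 b=0 a=1
t12.Δ2 c=1 clk=1 b=0 a=1

2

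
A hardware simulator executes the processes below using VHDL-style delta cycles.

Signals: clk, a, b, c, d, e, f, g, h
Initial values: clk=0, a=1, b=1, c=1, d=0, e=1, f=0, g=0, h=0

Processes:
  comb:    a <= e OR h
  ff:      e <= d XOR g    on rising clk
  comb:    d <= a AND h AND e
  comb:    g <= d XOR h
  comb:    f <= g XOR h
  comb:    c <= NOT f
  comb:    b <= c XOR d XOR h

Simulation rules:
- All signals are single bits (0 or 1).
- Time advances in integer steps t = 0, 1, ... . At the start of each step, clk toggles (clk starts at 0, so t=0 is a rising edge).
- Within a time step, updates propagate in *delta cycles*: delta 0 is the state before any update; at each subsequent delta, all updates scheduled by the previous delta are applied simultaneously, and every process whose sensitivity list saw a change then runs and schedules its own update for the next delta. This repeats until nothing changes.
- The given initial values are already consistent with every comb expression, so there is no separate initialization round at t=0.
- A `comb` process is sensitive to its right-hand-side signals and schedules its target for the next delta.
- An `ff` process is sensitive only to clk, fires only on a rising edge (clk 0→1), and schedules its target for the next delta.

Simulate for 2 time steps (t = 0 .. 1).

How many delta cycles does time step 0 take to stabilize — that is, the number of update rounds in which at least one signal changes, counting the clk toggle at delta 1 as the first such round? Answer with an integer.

t0.Δ0 clk=0 g=0 h=0 d=0 a=1 f=0 b=1 c=1 e=1
t0.Δ1 clk=1 g=0 h=0 d=0 a=1 f=0 b=1 c=1 e=1
t0.Δ2 clk=1 g=0 h=0 d=0 a=1 f=0 b=1 c=1 e=0
t0.Δ3 clk=1 g=0 h=0 d=0 a=0 f=0 b=1 c=1 e=0
t1.Δ0 clk=1 g=0 h=0 d=0 a=0 f=0 b=1 c=1 e=0
t1.Δ1 clk=0 g=0 h=0 d=0 a=0 f=0 b=1 c=1 e=0

3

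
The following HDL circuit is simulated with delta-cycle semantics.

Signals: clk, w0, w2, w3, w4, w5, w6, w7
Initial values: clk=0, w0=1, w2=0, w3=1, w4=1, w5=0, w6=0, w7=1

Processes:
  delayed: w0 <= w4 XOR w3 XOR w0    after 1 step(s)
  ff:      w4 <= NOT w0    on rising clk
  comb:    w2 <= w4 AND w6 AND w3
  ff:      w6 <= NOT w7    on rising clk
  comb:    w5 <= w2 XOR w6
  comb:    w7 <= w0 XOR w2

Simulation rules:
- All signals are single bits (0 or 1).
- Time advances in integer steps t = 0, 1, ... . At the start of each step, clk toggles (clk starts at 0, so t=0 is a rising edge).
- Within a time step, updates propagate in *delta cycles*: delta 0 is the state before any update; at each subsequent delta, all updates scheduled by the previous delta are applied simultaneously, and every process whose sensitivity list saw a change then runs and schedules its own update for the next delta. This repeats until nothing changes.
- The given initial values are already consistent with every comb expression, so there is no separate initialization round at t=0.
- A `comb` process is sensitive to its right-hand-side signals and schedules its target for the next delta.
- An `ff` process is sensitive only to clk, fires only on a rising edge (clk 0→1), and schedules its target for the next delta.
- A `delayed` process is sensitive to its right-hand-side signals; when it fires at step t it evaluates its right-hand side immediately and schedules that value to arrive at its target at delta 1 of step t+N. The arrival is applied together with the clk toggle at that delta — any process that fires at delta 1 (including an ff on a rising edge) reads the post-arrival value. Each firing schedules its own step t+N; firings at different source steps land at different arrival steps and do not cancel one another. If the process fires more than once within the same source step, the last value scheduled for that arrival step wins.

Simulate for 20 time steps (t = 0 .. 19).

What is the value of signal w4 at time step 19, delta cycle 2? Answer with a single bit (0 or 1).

[bits: clk,w2,w6,w5,w7,w3,w0,w4]
t=0: Δ0=00001111 Δ1=10001111 Δ2=10001110 | 2Δ
t=1: Δ0=10001110 Δ1=00001100 Δ2=00000100 | 2Δ
t=2: Δ0=00000100 Δ1=10000110 Δ2=10101110 Δ3=10111110 | 3Δ
t=3: Δ0=10111110 Δ1=00111100 Δ2=00110100 | 2Δ
t=4: Δ0=00110100 Δ1=10110110 Δ2=10111110 | 2Δ
t=5: Δ0=10111110 Δ1=00111100 Δ2=00110100 | 2Δ
t=6: Δ0=00110100 Δ1=10110110 Δ2=10111110 | 2Δ
t=7: Δ0=10111110 Δ1=00111100 Δ2=00110100 | 2Δ
t=8: Δ0=00110100 Δ1=10110110 Δ2=10111110 | 2Δ
t=9: Δ0=10111110 Δ1=00111100 Δ2=00110100 | 2Δ
t=10: Δ0=00110100 Δ1=10110110 Δ2=10111110 | 2Δ
t=11: Δ0=10111110 Δ1=00111100 Δ2=00110100 | 2Δ
t=12: Δ0=00110100 Δ1=10110110 Δ2=10111110 | 2Δ
t=13: Δ0=10111110 Δ1=00111100 Δ2=00110100 | 2Δ
t=14: Δ0=00110100 Δ1=10110110 Δ2=10111110 | 2Δ
t=15: Δ0=10111110 Δ1=00111100 Δ2=00110100 | 2Δ
t=16: Δ0=00110100 Δ1=10110110 Δ2=10111110 | 2Δ
t=17: Δ0=10111110 Δ1=00111100 Δ2=00110100 | 2Δ
t=18: Δ0=00110100 Δ1=10110110 Δ2=10111110 | 2Δ
t=19: Δ0=10111110 Δ1=00111100 Δ2=00110100 | 2Δ

0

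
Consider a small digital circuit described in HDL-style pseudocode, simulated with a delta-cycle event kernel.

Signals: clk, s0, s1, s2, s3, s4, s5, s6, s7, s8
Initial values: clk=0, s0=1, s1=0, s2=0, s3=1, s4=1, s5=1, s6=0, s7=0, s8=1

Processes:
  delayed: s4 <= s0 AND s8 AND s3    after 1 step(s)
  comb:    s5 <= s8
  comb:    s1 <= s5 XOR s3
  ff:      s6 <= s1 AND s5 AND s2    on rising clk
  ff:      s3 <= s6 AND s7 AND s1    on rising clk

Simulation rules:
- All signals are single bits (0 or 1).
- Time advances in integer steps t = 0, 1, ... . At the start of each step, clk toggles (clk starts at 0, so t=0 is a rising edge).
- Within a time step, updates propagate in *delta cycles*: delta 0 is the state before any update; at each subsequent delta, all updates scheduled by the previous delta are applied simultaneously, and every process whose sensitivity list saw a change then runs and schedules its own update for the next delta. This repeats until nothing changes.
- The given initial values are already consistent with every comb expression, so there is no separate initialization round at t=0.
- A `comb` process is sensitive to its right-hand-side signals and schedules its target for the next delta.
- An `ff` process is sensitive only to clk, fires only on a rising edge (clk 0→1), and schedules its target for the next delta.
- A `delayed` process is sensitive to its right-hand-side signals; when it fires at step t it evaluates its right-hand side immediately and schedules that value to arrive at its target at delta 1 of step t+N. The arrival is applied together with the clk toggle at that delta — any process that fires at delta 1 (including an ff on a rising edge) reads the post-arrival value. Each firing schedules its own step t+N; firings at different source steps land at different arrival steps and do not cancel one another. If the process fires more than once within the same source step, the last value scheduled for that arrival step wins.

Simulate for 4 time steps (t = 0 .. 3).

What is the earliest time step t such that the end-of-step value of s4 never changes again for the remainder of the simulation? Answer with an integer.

t=0 Δ0: s6=0 s5=1 s2=0 s3=1 s7=0 s1=0 clk=0 s0=1 s8=1 s4=1
  Δ1: clk:0→1
  Δ2: s3:1→0
  Δ3: s1:0→1
  (3Δ to stable)
t=1 Δ0: s6=0 s5=1 s2=0 s3=0 s7=0 s1=1 clk=1 s0=1 s8=1 s4=1
  Δ1: clk:1→0, s4:1→0
  (1Δ to stable)
t=2 Δ0: s6=0 s5=1 s2=0 s3=0 s7=0 s1=1 clk=0 s0=1 s8=1 s4=0
  Δ1: clk:0→1
  (1Δ to stable)
t=3 Δ0: s6=0 s5=1 s2=0 s3=0 s7=0 s1=1 clk=1 s0=1 s8=1 s4=0
  Δ1: clk:1→0
  (1Δ to stable)

1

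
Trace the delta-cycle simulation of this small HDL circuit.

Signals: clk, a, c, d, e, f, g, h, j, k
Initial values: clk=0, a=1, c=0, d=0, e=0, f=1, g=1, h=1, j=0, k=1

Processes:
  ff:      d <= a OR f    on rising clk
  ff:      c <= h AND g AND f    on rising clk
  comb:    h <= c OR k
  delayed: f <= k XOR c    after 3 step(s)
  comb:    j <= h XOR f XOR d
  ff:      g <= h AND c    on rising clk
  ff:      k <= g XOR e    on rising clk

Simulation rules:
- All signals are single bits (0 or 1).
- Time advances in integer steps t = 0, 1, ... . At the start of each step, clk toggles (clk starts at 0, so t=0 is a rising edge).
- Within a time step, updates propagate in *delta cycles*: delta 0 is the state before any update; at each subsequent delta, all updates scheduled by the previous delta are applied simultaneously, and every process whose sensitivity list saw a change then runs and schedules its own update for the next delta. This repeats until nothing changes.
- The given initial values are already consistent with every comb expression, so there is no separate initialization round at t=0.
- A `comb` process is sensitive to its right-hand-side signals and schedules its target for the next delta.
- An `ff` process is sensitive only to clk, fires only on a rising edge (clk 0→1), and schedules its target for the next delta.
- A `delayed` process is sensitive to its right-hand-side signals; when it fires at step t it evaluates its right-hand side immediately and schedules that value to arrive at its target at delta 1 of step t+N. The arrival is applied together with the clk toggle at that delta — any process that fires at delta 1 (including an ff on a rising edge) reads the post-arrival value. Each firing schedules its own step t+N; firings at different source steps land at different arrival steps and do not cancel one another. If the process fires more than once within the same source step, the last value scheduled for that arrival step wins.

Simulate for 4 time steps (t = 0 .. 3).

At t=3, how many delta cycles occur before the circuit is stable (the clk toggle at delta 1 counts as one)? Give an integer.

2

t0.Δ0 f=1 clk=0 g=1 e=0 j=0 d=0 a=1 h=1 c=0 k=1
t0.Δ1 f=1 clk=1 g=1 e=0 j=0 d=0 a=1 h=1 c=0 k=1
t0.Δ2 f=1 clk=1 g=0 e=0 j=0 d=1 a=1 h=1 c=1 k=1
t0.Δ3 f=1 clk=1 g=0 e=0 j=1 d=1 a=1 h=1 c=1 k=1
t1.Δ0 f=1 clk=1 g=0 e=0 j=1 d=1 a=1 h=1 c=1 k=1
t1.Δ1 f=1 clk=0 g=0 e=0 j=1 d=1 a=1 h=1 c=1 k=1
t2.Δ0 f=1 clk=0 g=0 e=0 j=1 d=1 a=1 h=1 c=1 k=1
t2.Δ1 f=1 clk=1 g=0 e=0 j=1 d=1 a=1 h=1 c=1 k=1
t2.Δ2 f=1 clk=1 g=1 e=0 j=1 d=1 a=1 h=1 c=0 k=0
t2.Δ3 f=1 clk=1 g=1 e=0 j=1 d=1 a=1 h=0 c=0 k=0
t2.Δ4 f=1 clk=1 g=1 e=0 j=0 d=1 a=1 h=0 c=0 k=0
t3.Δ0 f=1 clk=1 g=1 e=0 j=0 d=1 a=1 h=0 c=0 k=0
t3.Δ1 f=0 clk=0 g=1 e=0 j=0 d=1 a=1 h=0 c=0 k=0
t3.Δ2 f=0 clk=0 g=1 e=0 j=1 d=1 a=1 h=0 c=0 k=0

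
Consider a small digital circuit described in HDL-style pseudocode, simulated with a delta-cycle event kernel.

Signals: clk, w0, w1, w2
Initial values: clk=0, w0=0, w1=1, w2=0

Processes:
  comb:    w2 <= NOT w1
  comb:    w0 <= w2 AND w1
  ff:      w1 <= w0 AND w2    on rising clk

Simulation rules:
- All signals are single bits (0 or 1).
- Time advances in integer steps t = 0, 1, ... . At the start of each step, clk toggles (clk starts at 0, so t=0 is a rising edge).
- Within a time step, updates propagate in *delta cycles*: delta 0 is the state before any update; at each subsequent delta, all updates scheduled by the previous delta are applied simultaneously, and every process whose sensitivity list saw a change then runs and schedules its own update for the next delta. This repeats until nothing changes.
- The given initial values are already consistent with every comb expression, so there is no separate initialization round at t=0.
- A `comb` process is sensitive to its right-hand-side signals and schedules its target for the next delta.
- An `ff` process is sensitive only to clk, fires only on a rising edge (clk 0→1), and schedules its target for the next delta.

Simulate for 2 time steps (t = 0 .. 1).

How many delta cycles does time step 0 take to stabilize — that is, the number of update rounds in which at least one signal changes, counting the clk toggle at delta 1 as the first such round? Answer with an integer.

t0.Δ0 w1=1 w0=0 clk=0 w2=0
t0.Δ1 w1=1 w0=0 clk=1 w2=0
t0.Δ2 w1=0 w0=0 clk=1 w2=0
t0.Δ3 w1=0 w0=0 clk=1 w2=1
t1.Δ0 w1=0 w0=0 clk=1 w2=1
t1.Δ1 w1=0 w0=0 clk=0 w2=1

3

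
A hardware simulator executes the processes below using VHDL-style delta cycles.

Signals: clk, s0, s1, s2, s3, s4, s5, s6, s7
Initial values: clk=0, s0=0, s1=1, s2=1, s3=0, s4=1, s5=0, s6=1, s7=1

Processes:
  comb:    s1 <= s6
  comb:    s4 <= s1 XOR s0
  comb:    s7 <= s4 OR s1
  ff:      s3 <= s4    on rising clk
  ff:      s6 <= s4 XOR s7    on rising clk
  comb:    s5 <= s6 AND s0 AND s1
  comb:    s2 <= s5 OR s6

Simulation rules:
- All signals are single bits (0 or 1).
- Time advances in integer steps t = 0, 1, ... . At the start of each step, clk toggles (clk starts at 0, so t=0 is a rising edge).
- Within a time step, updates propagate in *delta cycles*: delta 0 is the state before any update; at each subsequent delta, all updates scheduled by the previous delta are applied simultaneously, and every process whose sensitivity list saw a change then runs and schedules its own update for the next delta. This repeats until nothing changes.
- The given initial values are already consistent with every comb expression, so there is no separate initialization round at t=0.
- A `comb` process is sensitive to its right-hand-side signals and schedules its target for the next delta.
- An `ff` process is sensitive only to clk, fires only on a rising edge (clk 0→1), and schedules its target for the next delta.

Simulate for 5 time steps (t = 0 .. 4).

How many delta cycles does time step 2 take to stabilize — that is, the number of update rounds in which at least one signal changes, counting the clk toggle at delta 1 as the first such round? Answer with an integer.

2

t=0 Δ0: s7=1 s3=0 clk=0 s1=1 s5=0 s4=1 s2=1 s0=0 s6=1
  Δ1: clk:0→1
  Δ2: s3:0→1, s6:1→0
  Δ3: s1:1→0, s2:1→0
  Δ4: s4:1→0
  Δ5: s7:1→0
  (5Δ to stable)
t=1 Δ0: s7=0 s3=1 clk=1 s1=0 s5=0 s4=0 s2=0 s0=0 s6=0
  Δ1: clk:1→0
  (1Δ to stable)
t=2 Δ0: s7=0 s3=1 clk=0 s1=0 s5=0 s4=0 s2=0 s0=0 s6=0
  Δ1: clk:0→1
  Δ2: s3:1→0
  (2Δ to stable)
t=3 Δ0: s7=0 s3=0 clk=1 s1=0 s5=0 s4=0 s2=0 s0=0 s6=0
  Δ1: clk:1→0
  (1Δ to stable)
t=4 Δ0: s7=0 s3=0 clk=0 s1=0 s5=0 s4=0 s2=0 s0=0 s6=0
  Δ1: clk:0→1
  (1Δ to stable)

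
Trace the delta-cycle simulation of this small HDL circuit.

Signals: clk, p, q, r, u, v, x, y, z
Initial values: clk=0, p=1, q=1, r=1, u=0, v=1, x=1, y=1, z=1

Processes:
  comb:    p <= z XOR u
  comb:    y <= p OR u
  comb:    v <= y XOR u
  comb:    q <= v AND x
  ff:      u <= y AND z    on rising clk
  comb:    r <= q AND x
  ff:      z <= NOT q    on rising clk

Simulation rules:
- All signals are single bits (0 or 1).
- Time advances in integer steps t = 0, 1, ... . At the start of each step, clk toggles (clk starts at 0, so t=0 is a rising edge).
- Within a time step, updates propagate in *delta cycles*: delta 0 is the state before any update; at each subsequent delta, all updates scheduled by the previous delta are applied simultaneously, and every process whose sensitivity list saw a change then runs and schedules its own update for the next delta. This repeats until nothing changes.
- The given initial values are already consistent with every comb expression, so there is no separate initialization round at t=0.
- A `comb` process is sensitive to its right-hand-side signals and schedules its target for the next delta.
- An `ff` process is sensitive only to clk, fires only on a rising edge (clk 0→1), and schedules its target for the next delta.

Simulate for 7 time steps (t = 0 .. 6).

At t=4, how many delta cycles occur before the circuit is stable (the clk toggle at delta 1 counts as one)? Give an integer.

t=0 Δ0: r=1 v=1 x=1 y=1 u=0 q=1 clk=0 z=1 p=1
  Δ1: clk:0→1
  Δ2: u:0→1, z:1→0
  Δ3: v:1→0
  Δ4: q:1→0
  Δ5: r:1→0
  (5Δ to stable)
t=1 Δ0: r=0 v=0 x=1 y=1 u=1 q=0 clk=1 z=0 p=1
  Δ1: clk:1→0
  (1Δ to stable)
t=2 Δ0: r=0 v=0 x=1 y=1 u=1 q=0 clk=0 z=0 p=1
  Δ1: clk:0→1
  Δ2: u:1→0, z:0→1
  Δ3: v:0→1
  Δ4: q:0→1
  Δ5: r:0→1
  (5Δ to stable)
t=3 Δ0: r=1 v=1 x=1 y=1 u=0 q=1 clk=1 z=1 p=1
  Δ1: clk:1→0
  (1Δ to stable)
t=4 Δ0: r=1 v=1 x=1 y=1 u=0 q=1 clk=0 z=1 p=1
  Δ1: clk:0→1
  Δ2: u:0→1, z:1→0
  Δ3: v:1→0
  Δ4: q:1→0
  Δ5: r:1→0
  (5Δ to stable)
t=5 Δ0: r=0 v=0 x=1 y=1 u=1 q=0 clk=1 z=0 p=1
  Δ1: clk:1→0
  (1Δ to stable)
t=6 Δ0: r=0 v=0 x=1 y=1 u=1 q=0 clk=0 z=0 p=1
  Δ1: clk:0→1
  Δ2: u:1→0, z:0→1
  Δ3: v:0→1
  Δ4: q:0→1
  Δ5: r:0→1
  (5Δ to stable)

5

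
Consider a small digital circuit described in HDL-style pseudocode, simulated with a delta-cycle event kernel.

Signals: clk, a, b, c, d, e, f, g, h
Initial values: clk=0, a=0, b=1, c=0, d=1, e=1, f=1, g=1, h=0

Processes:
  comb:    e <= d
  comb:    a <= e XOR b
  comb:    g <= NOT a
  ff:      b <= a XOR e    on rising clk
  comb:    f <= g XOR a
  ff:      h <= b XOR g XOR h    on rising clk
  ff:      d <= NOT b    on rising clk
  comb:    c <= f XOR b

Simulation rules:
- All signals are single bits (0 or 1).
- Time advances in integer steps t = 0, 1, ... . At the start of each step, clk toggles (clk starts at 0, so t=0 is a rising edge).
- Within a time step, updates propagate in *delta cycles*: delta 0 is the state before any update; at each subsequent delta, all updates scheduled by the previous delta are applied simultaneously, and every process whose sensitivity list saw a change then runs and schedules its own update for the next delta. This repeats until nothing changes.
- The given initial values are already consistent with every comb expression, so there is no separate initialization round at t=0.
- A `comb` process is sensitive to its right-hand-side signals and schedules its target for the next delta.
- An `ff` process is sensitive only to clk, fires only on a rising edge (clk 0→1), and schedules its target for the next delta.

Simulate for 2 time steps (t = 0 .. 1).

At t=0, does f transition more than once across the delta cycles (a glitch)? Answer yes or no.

yes

t0.Δ0 d=1 f=1 b=1 c=0 e=1 clk=0 g=1 h=0 a=0
t0.Δ1 d=1 f=1 b=1 c=0 e=1 clk=1 g=1 h=0 a=0
t0.Δ2 d=0 f=1 b=1 c=0 e=1 clk=1 g=1 h=0 a=0
t0.Δ3 d=0 f=1 b=1 c=0 e=0 clk=1 g=1 h=0 a=0
t0.Δ4 d=0 f=1 b=1 c=0 e=0 clk=1 g=1 h=0 a=1
t0.Δ5 d=0 f=0 b=1 c=0 e=0 clk=1 g=0 h=0 a=1
t0.Δ6 d=0 f=1 b=1 c=1 e=0 clk=1 g=0 h=0 a=1
t0.Δ7 d=0 f=1 b=1 c=0 e=0 clk=1 g=0 h=0 a=1
t1.Δ0 d=0 f=1 b=1 c=0 e=0 clk=1 g=0 h=0 a=1
t1.Δ1 d=0 f=1 b=1 c=0 e=0 clk=0 g=0 h=0 a=1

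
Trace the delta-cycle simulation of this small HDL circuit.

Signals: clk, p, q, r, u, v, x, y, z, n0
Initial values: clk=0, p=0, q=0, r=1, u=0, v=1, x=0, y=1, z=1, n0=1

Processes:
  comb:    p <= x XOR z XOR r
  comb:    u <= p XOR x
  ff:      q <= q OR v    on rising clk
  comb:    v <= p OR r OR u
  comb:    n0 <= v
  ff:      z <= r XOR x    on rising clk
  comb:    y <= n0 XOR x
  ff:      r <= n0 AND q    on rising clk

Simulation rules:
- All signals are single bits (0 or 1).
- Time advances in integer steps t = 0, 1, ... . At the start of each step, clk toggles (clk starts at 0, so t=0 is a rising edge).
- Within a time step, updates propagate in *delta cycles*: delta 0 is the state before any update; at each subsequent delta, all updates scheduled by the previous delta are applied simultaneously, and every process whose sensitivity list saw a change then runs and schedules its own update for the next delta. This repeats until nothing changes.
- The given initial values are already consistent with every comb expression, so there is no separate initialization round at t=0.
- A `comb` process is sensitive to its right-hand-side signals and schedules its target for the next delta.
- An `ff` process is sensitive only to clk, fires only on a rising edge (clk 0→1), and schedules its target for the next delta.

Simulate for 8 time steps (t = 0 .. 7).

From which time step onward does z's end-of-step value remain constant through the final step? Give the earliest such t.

4

t0.Δ0 n0=1 y=1 r=1 p=0 clk=0 v=1 x=0 u=0 z=1 q=0
t0.Δ1 n0=1 y=1 r=1 p=0 clk=1 v=1 x=0 u=0 z=1 q=0
t0.Δ2 n0=1 y=1 r=0 p=0 clk=1 v=1 x=0 u=0 z=1 q=1
t0.Δ3 n0=1 y=1 r=0 p=1 clk=1 v=0 x=0 u=0 z=1 q=1
t0.Δ4 n0=0 y=1 r=0 p=1 clk=1 v=1 x=0 u=1 z=1 q=1
t0.Δ5 n0=1 y=0 r=0 p=1 clk=1 v=1 x=0 u=1 z=1 q=1
t0.Δ6 n0=1 y=1 r=0 p=1 clk=1 v=1 x=0 u=1 z=1 q=1
t1.Δ0 n0=1 y=1 r=0 p=1 clk=1 v=1 x=0 u=1 z=1 q=1
t1.Δ1 n0=1 y=1 r=0 p=1 clk=0 v=1 x=0 u=1 z=1 q=1
t2.Δ0 n0=1 y=1 r=0 p=1 clk=0 v=1 x=0 u=1 z=1 q=1
t2.Δ1 n0=1 y=1 r=0 p=1 clk=1 v=1 x=0 u=1 z=1 q=1
t2.Δ2 n0=1 y=1 r=1 p=1 clk=1 v=1 x=0 u=1 z=0 q=1
t3.Δ0 n0=1 y=1 r=1 p=1 clk=1 v=1 x=0 u=1 z=0 q=1
t3.Δ1 n0=1 y=1 r=1 p=1 clk=0 v=1 x=0 u=1 z=0 q=1
t4.Δ0 n0=1 y=1 r=1 p=1 clk=0 v=1 x=0 u=1 z=0 q=1
t4.Δ1 n0=1 y=1 r=1 p=1 clk=1 v=1 x=0 u=1 z=0 q=1
t4.Δ2 n0=1 y=1 r=1 p=1 clk=1 v=1 x=0 u=1 z=1 q=1
t4.Δ3 n0=1 y=1 r=1 p=0 clk=1 v=1 x=0 u=1 z=1 q=1
t4.Δ4 n0=1 y=1 r=1 p=0 clk=1 v=1 x=0 u=0 z=1 q=1
t5.Δ0 n0=1 y=1 r=1 p=0 clk=1 v=1 x=0 u=0 z=1 q=1
t5.Δ1 n0=1 y=1 r=1 p=0 clk=0 v=1 x=0 u=0 z=1 q=1
t6.Δ0 n0=1 y=1 r=1 p=0 clk=0 v=1 x=0 u=0 z=1 q=1
t6.Δ1 n0=1 y=1 r=1 p=0 clk=1 v=1 x=0 u=0 z=1 q=1
t7.Δ0 n0=1 y=1 r=1 p=0 clk=1 v=1 x=0 u=0 z=1 q=1
t7.Δ1 n0=1 y=1 r=1 p=0 clk=0 v=1 x=0 u=0 z=1 q=1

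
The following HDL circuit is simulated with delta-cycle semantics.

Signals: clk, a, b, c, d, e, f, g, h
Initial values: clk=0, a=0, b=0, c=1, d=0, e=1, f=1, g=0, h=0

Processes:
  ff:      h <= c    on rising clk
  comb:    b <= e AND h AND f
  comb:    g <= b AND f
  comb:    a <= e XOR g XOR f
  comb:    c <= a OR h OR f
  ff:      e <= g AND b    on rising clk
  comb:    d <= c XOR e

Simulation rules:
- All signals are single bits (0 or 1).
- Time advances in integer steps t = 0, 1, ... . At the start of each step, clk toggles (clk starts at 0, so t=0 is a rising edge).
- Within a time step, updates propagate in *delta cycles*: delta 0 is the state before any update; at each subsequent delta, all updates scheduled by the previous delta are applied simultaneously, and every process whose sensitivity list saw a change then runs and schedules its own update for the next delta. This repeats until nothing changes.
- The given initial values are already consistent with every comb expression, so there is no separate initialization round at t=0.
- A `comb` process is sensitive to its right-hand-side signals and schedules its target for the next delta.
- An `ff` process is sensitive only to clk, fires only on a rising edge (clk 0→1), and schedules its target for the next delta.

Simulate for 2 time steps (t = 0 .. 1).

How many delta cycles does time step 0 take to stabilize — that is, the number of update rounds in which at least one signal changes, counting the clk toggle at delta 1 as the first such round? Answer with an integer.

t0.Δ0 d=0 f=1 e=1 clk=0 b=0 a=0 g=0 h=0 c=1
t0.Δ1 d=0 f=1 e=1 clk=1 b=0 a=0 g=0 h=0 c=1
t0.Δ2 d=0 f=1 e=0 clk=1 b=0 a=0 g=0 h=1 c=1
t0.Δ3 d=1 f=1 e=0 clk=1 b=0 a=1 g=0 h=1 c=1
t1.Δ0 d=1 f=1 e=0 clk=1 b=0 a=1 g=0 h=1 c=1
t1.Δ1 d=1 f=1 e=0 clk=0 b=0 a=1 g=0 h=1 c=1

3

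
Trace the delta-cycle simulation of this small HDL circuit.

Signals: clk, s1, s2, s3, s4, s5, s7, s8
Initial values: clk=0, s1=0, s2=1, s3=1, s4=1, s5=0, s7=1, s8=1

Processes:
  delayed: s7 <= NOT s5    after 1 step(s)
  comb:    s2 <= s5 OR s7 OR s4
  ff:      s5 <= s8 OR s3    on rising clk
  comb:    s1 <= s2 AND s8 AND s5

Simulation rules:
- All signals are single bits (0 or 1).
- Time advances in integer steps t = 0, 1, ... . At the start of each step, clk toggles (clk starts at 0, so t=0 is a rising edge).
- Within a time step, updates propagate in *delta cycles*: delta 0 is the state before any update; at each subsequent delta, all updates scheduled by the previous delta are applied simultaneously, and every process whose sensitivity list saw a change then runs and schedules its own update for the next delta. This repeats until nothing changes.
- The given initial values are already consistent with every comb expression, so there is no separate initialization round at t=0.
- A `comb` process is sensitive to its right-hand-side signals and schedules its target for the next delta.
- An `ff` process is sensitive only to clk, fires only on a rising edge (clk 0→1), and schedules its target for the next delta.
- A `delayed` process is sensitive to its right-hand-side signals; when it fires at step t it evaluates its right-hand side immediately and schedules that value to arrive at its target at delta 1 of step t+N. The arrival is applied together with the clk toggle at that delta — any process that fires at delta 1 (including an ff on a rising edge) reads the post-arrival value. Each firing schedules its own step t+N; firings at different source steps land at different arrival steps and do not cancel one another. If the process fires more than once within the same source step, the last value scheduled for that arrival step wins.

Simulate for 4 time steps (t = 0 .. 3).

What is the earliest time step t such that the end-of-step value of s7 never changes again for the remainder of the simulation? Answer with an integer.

1

[bits: clk,s7,s3,s8,s1,s4,s2,s5]
t=0: Δ0=01110110 Δ1=11110110 Δ2=11110111 Δ3=11111111 | 3Δ
t=1: Δ0=11111111 Δ1=00111111 | 1Δ
t=2: Δ0=00111111 Δ1=10111111 | 1Δ
t=3: Δ0=10111111 Δ1=00111111 | 1Δ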